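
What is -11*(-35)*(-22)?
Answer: -8470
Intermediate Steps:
-11*(-35)*(-22) = 385*(-22) = -8470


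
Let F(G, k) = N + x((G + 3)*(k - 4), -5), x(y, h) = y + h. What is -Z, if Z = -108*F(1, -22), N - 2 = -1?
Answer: -11664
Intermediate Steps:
N = 1 (N = 2 - 1 = 1)
x(y, h) = h + y
F(G, k) = -4 + (-4 + k)*(3 + G) (F(G, k) = 1 + (-5 + (G + 3)*(k - 4)) = 1 + (-5 + (3 + G)*(-4 + k)) = 1 + (-5 + (-4 + k)*(3 + G)) = -4 + (-4 + k)*(3 + G))
Z = 11664 (Z = -108*(-16 - 4*1 + 3*(-22) + 1*(-22)) = -108*(-16 - 4 - 66 - 22) = -108*(-108) = 11664)
-Z = -1*11664 = -11664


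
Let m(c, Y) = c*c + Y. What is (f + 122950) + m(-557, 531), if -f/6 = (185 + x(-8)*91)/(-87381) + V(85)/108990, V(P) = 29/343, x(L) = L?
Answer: 3748222887237457/8641835265 ≈ 4.3373e+5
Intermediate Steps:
m(c, Y) = Y + c**2 (m(c, Y) = c**2 + Y = Y + c**2)
V(P) = 29/343 (V(P) = 29*(1/343) = 29/343)
f = -322250993/8641835265 (f = -6*((185 - 8*91)/(-87381) + (29/343)/108990) = -6*((185 - 728)*(-1/87381) + (29/343)*(1/108990)) = -6*(-543*(-1/87381) + 29/37383570) = -6*(181/29127 + 29/37383570) = -6*322250993/51851011590 = -322250993/8641835265 ≈ -0.037290)
(f + 122950) + m(-557, 531) = (-322250993/8641835265 + 122950) + (531 + (-557)**2) = 1062513323580757/8641835265 + (531 + 310249) = 1062513323580757/8641835265 + 310780 = 3748222887237457/8641835265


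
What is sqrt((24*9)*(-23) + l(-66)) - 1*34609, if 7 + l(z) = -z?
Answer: -34609 + I*sqrt(4909) ≈ -34609.0 + 70.064*I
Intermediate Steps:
l(z) = -7 - z
sqrt((24*9)*(-23) + l(-66)) - 1*34609 = sqrt((24*9)*(-23) + (-7 - 1*(-66))) - 1*34609 = sqrt(216*(-23) + (-7 + 66)) - 34609 = sqrt(-4968 + 59) - 34609 = sqrt(-4909) - 34609 = I*sqrt(4909) - 34609 = -34609 + I*sqrt(4909)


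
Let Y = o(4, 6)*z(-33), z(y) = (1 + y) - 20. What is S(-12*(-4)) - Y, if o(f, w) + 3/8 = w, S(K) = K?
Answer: 681/2 ≈ 340.50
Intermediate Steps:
o(f, w) = -3/8 + w
z(y) = -19 + y
Y = -585/2 (Y = (-3/8 + 6)*(-19 - 33) = (45/8)*(-52) = -585/2 ≈ -292.50)
S(-12*(-4)) - Y = -12*(-4) - 1*(-585/2) = 48 + 585/2 = 681/2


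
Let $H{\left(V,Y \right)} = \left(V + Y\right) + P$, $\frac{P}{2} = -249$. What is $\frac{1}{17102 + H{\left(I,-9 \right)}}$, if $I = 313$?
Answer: $\frac{1}{16908} \approx 5.9144 \cdot 10^{-5}$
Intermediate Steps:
$P = -498$ ($P = 2 \left(-249\right) = -498$)
$H{\left(V,Y \right)} = -498 + V + Y$ ($H{\left(V,Y \right)} = \left(V + Y\right) - 498 = -498 + V + Y$)
$\frac{1}{17102 + H{\left(I,-9 \right)}} = \frac{1}{17102 - 194} = \frac{1}{16908}$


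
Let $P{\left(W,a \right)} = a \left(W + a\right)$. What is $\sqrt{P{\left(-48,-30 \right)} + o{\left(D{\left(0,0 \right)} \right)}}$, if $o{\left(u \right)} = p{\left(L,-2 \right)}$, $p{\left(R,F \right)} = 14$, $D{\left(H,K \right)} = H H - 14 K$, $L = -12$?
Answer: $\sqrt{2354} \approx 48.518$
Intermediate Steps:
$D{\left(H,K \right)} = H^{2} - 14 K$
$o{\left(u \right)} = 14$
$\sqrt{P{\left(-48,-30 \right)} + o{\left(D{\left(0,0 \right)} \right)}} = \sqrt{- 30 \left(-48 - 30\right) + 14} = \sqrt{\left(-30\right) \left(-78\right) + 14} = \sqrt{2340 + 14} = \sqrt{2354}$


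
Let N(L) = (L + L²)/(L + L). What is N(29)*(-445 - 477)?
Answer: -13830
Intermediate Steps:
N(L) = (L + L²)/(2*L) (N(L) = (L + L²)/((2*L)) = (L + L²)*(1/(2*L)) = (L + L²)/(2*L))
N(29)*(-445 - 477) = (½ + (½)*29)*(-445 - 477) = (½ + 29/2)*(-922) = 15*(-922) = -13830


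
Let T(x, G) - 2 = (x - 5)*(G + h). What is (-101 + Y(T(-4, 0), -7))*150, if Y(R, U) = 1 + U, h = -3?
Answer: -16050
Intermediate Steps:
T(x, G) = 2 + (-5 + x)*(-3 + G) (T(x, G) = 2 + (x - 5)*(G - 3) = 2 + (-5 + x)*(-3 + G))
(-101 + Y(T(-4, 0), -7))*150 = (-101 + (1 - 7))*150 = (-101 - 6)*150 = -107*150 = -16050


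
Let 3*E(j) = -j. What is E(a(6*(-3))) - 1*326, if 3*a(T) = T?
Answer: -324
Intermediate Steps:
a(T) = T/3
E(j) = -j/3 (E(j) = (-j)/3 = -j/3)
E(a(6*(-3))) - 1*326 = -6*(-3)/9 - 1*326 = -(-18)/9 - 326 = -1/3*(-6) - 326 = 2 - 326 = -324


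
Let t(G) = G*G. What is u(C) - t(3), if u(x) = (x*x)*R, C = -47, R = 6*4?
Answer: 53007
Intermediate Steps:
t(G) = G²
R = 24
u(x) = 24*x² (u(x) = (x*x)*24 = x²*24 = 24*x²)
u(C) - t(3) = 24*(-47)² - 1*3² = 24*2209 - 1*9 = 53016 - 9 = 53007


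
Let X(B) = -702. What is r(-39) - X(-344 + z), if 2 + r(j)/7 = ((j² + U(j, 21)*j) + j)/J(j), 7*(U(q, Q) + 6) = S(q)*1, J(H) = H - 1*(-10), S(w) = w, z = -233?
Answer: 6419/29 ≈ 221.34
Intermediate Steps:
J(H) = 10 + H (J(H) = H + 10 = 10 + H)
U(q, Q) = -6 + q/7 (U(q, Q) = -6 + (q*1)/7 = -6 + q/7)
r(j) = -14 + 7*(j + j² + j*(-6 + j/7))/(10 + j) (r(j) = -14 + 7*(((j² + (-6 + j/7)*j) + j)/(10 + j)) = -14 + 7*(((j² + j*(-6 + j/7)) + j)/(10 + j)) = -14 + 7*((j + j² + j*(-6 + j/7))/(10 + j)) = -14 + 7*(j + j² + j*(-6 + j/7))/(10 + j))
r(-39) - X(-344 + z) = (-140 - 49*(-39) + 8*(-39)²)/(10 - 39) - 1*(-702) = (-140 + 1911 + 8*1521)/(-29) + 702 = -(-140 + 1911 + 12168)/29 + 702 = -1/29*13939 + 702 = -13939/29 + 702 = 6419/29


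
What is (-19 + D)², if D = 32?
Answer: 169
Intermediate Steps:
(-19 + D)² = (-19 + 32)² = 13² = 169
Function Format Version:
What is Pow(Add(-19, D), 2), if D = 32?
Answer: 169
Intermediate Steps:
Pow(Add(-19, D), 2) = Pow(Add(-19, 32), 2) = Pow(13, 2) = 169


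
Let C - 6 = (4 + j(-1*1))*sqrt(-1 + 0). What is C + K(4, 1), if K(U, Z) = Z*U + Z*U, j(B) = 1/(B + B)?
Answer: 14 + 7*I/2 ≈ 14.0 + 3.5*I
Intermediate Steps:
j(B) = 1/(2*B)
K(U, Z) = 2*U*Z (K(U, Z) = U*Z + U*Z = 2*U*Z)
C = 6 + 7*I/2 (C = 6 + (4 + 1/(2*((-1*1))))*sqrt(-1 + 0) = 6 + (4 + (1/2)/(-1))*sqrt(-1) = 6 + (4 + (1/2)*(-1))*I = 6 + (4 - 1/2)*I = 6 + 7*I/2 ≈ 6.0 + 3.5*I)
C + K(4, 1) = (6 + 7*I/2) + 2*4*1 = (6 + 7*I/2) + 8 = 14 + 7*I/2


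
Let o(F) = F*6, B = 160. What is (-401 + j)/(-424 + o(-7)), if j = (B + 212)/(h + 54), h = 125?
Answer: 71407/83414 ≈ 0.85606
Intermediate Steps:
o(F) = 6*F
j = 372/179 (j = (160 + 212)/(125 + 54) = 372/179 ≈ 2.0782)
(-401 + j)/(-424 + o(-7)) = (-401 + 372/179)/(-424 + 6*(-7)) = -71407/(179*(-424 - 42)) = -71407/179/(-466) = -71407/179*(-1/466) = 71407/83414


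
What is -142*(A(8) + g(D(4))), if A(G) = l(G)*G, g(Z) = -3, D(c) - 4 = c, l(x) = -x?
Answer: 9514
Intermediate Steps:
D(c) = 4 + c
A(G) = -G² (A(G) = (-G)*G = -G²)
-142*(A(8) + g(D(4))) = -142*(-1*8² - 3) = -142*(-1*64 - 3) = -142*(-64 - 3) = -142*(-67) = 9514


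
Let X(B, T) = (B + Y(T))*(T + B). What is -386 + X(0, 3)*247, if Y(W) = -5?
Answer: -4091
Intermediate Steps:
X(B, T) = (-5 + B)*(B + T) (X(B, T) = (B - 5)*(T + B) = (-5 + B)*(B + T))
-386 + X(0, 3)*247 = -386 + (0² - 5*0 - 5*3 + 0*3)*247 = -386 + (0 + 0 - 15 + 0)*247 = -386 - 15*247 = -386 - 3705 = -4091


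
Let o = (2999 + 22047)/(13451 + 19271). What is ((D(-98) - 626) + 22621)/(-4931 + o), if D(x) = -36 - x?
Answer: -360874577/80663568 ≈ -4.4738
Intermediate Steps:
o = 12523/16361 (o = 25046/32722 = 25046*(1/32722) = 12523/16361 ≈ 0.76542)
((D(-98) - 626) + 22621)/(-4931 + o) = (((-36 - 1*(-98)) - 626) + 22621)/(-4931 + 12523/16361) = (((-36 + 98) - 626) + 22621)/(-80663568/16361) = ((62 - 626) + 22621)*(-16361/80663568) = (-564 + 22621)*(-16361/80663568) = 22057*(-16361/80663568) = -360874577/80663568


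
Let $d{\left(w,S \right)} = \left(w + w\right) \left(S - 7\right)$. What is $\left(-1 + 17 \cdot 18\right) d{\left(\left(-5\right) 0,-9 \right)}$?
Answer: $0$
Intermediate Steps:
$d{\left(w,S \right)} = 2 w \left(-7 + S\right)$
$\left(-1 + 17 \cdot 18\right) d{\left(\left(-5\right) 0,-9 \right)} = \left(-1 + 17 \cdot 18\right) 2 \left(\left(-5\right) 0\right) \left(-7 - 9\right) = \left(-1 + 306\right) 2 \cdot 0 \left(-16\right) = 305 \cdot 0 = 0$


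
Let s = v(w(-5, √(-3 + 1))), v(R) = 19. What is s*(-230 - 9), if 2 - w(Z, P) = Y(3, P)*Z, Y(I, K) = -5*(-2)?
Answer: -4541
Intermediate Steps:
Y(I, K) = 10
w(Z, P) = 2 - 10*Z
s = 19
s*(-230 - 9) = 19*(-230 - 9) = 19*(-239) = -4541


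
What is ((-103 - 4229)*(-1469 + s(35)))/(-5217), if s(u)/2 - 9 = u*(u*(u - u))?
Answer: -2095244/1739 ≈ -1204.9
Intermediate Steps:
s(u) = 18 (s(u) = 18 + 2*(u*(u*(u - u))) = 18 + 2*(u*(u*0)) = 18 + 2*(u*0) = 18 + 2*0 = 18 + 0 = 18)
((-103 - 4229)*(-1469 + s(35)))/(-5217) = ((-103 - 4229)*(-1469 + 18))/(-5217) = -4332*(-1451)*(-1/5217) = 6285732*(-1/5217) = -2095244/1739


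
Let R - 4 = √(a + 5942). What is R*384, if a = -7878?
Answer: 1536 + 16896*I ≈ 1536.0 + 16896.0*I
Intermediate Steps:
R = 4 + 44*I (R = 4 + √(-7878 + 5942) = 4 + √(-1936) = 4 + 44*I ≈ 4.0 + 44.0*I)
R*384 = (4 + 44*I)*384 = 1536 + 16896*I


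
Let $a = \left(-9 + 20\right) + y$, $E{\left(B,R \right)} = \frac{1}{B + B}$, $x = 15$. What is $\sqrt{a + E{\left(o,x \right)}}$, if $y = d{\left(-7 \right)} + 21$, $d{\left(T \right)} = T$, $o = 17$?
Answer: $\frac{\sqrt{28934}}{34} \approx 5.0029$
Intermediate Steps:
$E{\left(B,R \right)} = \frac{1}{2 B}$
$y = 14$ ($y = -7 + 21 = 14$)
$a = 25$ ($a = \left(-9 + 20\right) + 14 = 11 + 14 = 25$)
$\sqrt{a + E{\left(o,x \right)}} = \sqrt{25 + \frac{1}{2 \cdot 17}} = \sqrt{25 + \frac{1}{2} \cdot \frac{1}{17}} = \sqrt{25 + \frac{1}{34}} = \sqrt{\frac{851}{34}} = \frac{\sqrt{28934}}{34}$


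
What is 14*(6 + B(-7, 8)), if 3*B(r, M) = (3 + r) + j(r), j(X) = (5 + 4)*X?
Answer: -686/3 ≈ -228.67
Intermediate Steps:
j(X) = 9*X
B(r, M) = 1 + 10*r/3 (B(r, M) = ((3 + r) + 9*r)/3 = (3 + 10*r)/3 = 1 + 10*r/3)
14*(6 + B(-7, 8)) = 14*(6 + (1 + (10/3)*(-7))) = 14*(6 + (1 - 70/3)) = 14*(6 - 67/3) = 14*(-49/3) = -686/3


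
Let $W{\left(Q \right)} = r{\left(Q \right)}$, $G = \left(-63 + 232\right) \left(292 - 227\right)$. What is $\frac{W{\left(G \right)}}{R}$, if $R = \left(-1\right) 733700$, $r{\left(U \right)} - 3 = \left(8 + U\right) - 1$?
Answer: $- \frac{2199}{146740} \approx -0.014986$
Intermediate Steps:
$r{\left(U \right)} = 10 + U$ ($r{\left(U \right)} = 3 + \left(\left(8 + U\right) - 1\right) = 3 + \left(7 + U\right) = 10 + U$)
$G = 10985$ ($G = 169 \cdot 65 = 10985$)
$W{\left(Q \right)} = 10 + Q$
$R = -733700$
$\frac{W{\left(G \right)}}{R} = \frac{10 + 10985}{-733700} = 10995 \left(- \frac{1}{733700}\right) = - \frac{2199}{146740}$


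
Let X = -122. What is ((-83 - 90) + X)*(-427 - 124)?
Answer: 162545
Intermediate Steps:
((-83 - 90) + X)*(-427 - 124) = ((-83 - 90) - 122)*(-427 - 124) = (-173 - 122)*(-551) = -295*(-551) = 162545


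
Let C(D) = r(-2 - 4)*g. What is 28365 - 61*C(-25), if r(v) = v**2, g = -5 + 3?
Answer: 32757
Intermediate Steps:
g = -2
C(D) = -72 (C(D) = (-2 - 4)**2*(-2) = (-6)**2*(-2) = 36*(-2) = -72)
28365 - 61*C(-25) = 28365 - 61*(-72) = 28365 + 4392 = 32757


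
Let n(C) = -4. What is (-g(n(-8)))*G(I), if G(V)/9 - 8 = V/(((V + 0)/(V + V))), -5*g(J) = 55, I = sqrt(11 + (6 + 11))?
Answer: 792 + 396*sqrt(7) ≈ 1839.7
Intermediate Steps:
I = 2*sqrt(7) (I = sqrt(11 + 17) = sqrt(28) = 2*sqrt(7) ≈ 5.2915)
g(J) = -11 (g(J) = -1/5*55 = -11)
G(V) = 72 + 18*V (G(V) = 72 + 9*(V/(((V + 0)/(V + V)))) = 72 + 9*(V/((V/((2*V))))) = 72 + 9*(V/((V*(1/(2*V))))) = 72 + 9*(V/(1/2)) = 72 + 9*(V*2) = 72 + 9*(2*V) = 72 + 18*V)
(-g(n(-8)))*G(I) = (-1*(-11))*(72 + 18*(2*sqrt(7))) = 11*(72 + 36*sqrt(7)) = 792 + 396*sqrt(7)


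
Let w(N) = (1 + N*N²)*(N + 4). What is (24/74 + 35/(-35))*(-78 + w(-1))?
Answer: 1950/37 ≈ 52.703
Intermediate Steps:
w(N) = (1 + N³)*(4 + N)
(24/74 + 35/(-35))*(-78 + w(-1)) = (24/74 + 35/(-35))*(-78 + (4 - 1 + (-1)⁴ + 4*(-1)³)) = (24*(1/74) + 35*(-1/35))*(-78 + (4 - 1 + 1 + 4*(-1))) = (12/37 - 1)*(-78 + (4 - 1 + 1 - 4)) = -25*(-78 + 0)/37 = -25/37*(-78) = 1950/37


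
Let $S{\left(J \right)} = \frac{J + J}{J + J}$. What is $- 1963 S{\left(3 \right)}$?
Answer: $-1963$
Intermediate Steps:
$S{\left(J \right)} = 1$ ($S{\left(J \right)} = \frac{2 J}{2 J} = 2 J \frac{1}{2 J} = 1$)
$- 1963 S{\left(3 \right)} = \left(-1963\right) 1 = -1963$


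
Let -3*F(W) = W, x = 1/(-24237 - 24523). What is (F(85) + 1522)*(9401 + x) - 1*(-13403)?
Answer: 2056018543919/146280 ≈ 1.4055e+7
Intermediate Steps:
x = -1/48760 (x = 1/(-48760) = -1/48760 ≈ -2.0509e-5)
F(W) = -W/3
(F(85) + 1522)*(9401 + x) - 1*(-13403) = (-⅓*85 + 1522)*(9401 - 1/48760) - 1*(-13403) = (-85/3 + 1522)*(458392759/48760) + 13403 = (4481/3)*(458392759/48760) + 13403 = 2054057953079/146280 + 13403 = 2056018543919/146280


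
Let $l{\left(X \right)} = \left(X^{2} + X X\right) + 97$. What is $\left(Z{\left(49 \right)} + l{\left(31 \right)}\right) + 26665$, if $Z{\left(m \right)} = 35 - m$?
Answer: $28670$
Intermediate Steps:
$l{\left(X \right)} = 97 + 2 X^{2}$ ($l{\left(X \right)} = \left(X^{2} + X^{2}\right) + 97 = 2 X^{2} + 97 = 97 + 2 X^{2}$)
$\left(Z{\left(49 \right)} + l{\left(31 \right)}\right) + 26665 = \left(\left(35 - 49\right) + \left(97 + 2 \cdot 31^{2}\right)\right) + 26665 = \left(\left(35 - 49\right) + \left(97 + 2 \cdot 961\right)\right) + 26665 = \left(-14 + \left(97 + 1922\right)\right) + 26665 = \left(-14 + 2019\right) + 26665 = 2005 + 26665 = 28670$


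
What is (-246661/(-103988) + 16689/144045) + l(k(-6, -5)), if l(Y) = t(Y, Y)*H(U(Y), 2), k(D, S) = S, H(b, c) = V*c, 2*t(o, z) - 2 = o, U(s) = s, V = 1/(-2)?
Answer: 19911388889/4992983820 ≈ 3.9879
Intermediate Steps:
V = -1/2 ≈ -0.50000
t(o, z) = 1 + o/2
H(b, c) = -c/2
l(Y) = -1 - Y/2 (l(Y) = (1 + Y/2)*(-1/2*2) = (1 + Y/2)*(-1) = -1 - Y/2)
(-246661/(-103988) + 16689/144045) + l(k(-6, -5)) = (-246661/(-103988) + 16689/144045) + (-1 - 1/2*(-5)) = (-246661*(-1/103988) + 16689*(1/144045)) + (-1 + 5/2) = (246661/103988 + 5563/48015) + 3/2 = 12421913159/4992983820 + 3/2 = 19911388889/4992983820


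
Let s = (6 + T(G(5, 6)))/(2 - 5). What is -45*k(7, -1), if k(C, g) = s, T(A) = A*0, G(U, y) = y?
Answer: 90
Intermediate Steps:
T(A) = 0
s = -2 (s = (6 + 0)/(2 - 5) = 6/(-3) = 6*(-⅓) = -2)
k(C, g) = -2
-45*k(7, -1) = -45*(-2) = 90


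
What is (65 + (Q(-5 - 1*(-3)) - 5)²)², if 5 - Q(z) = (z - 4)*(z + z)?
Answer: 410881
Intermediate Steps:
Q(z) = 5 - 2*z*(-4 + z) (Q(z) = 5 - (z - 4)*(z + z) = 5 - (-4 + z)*2*z = 5 - 2*z*(-4 + z))
(65 + (Q(-5 - 1*(-3)) - 5)²)² = (65 + ((5 - 2*(-5 - 1*(-3))² + 8*(-5 - 1*(-3))) - 5)²)² = (65 + ((5 - 2*(-5 + 3)² + 8*(-5 + 3)) - 5)²)² = (65 + ((5 - 2*(-2)² + 8*(-2)) - 5)²)² = (65 + ((5 - 2*4 - 16) - 5)²)² = (65 + ((5 - 8 - 16) - 5)²)² = (65 + (-19 - 5)²)² = (65 + (-24)²)² = (65 + 576)² = 641² = 410881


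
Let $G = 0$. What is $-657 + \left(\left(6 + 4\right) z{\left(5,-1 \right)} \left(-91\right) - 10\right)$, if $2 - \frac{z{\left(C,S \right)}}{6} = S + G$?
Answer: $-17047$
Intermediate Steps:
$z{\left(C,S \right)} = 12 - 6 S$ ($z{\left(C,S \right)} = 12 - 6 \left(S + 0\right) = 12 - 6 S$)
$-657 + \left(\left(6 + 4\right) z{\left(5,-1 \right)} \left(-91\right) - 10\right) = -657 + \left(\left(6 + 4\right) \left(12 - -6\right) \left(-91\right) - 10\right) = -657 + \left(10 \left(12 + 6\right) \left(-91\right) - 10\right) = -657 + \left(10 \cdot 18 \left(-91\right) - 10\right) = -657 + \left(180 \left(-91\right) - 10\right) = -657 - 16390 = -17047$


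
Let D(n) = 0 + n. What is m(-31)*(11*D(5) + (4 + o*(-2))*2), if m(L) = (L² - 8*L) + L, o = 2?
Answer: 64790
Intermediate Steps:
D(n) = n
m(L) = L² - 7*L
m(-31)*(11*D(5) + (4 + o*(-2))*2) = (-31*(-7 - 31))*(11*5 + (4 + 2*(-2))*2) = (-31*(-38))*(55 + (4 - 4)*2) = 1178*(55 + 0*2) = 1178*(55 + 0) = 1178*55 = 64790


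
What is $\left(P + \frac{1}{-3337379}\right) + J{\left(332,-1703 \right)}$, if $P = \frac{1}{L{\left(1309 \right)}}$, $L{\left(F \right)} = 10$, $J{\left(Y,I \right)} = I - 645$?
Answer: $- \frac{78358321551}{33373790} \approx -2347.9$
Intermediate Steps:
$J{\left(Y,I \right)} = -645 + I$
$P = \frac{1}{10} \approx 0.1$
$\left(P + \frac{1}{-3337379}\right) + J{\left(332,-1703 \right)} = \left(\frac{1}{10} + \frac{1}{-3337379}\right) - 2348 = \left(\frac{1}{10} - \frac{1}{3337379}\right) - 2348 = \frac{3337369}{33373790} - 2348 = - \frac{78358321551}{33373790}$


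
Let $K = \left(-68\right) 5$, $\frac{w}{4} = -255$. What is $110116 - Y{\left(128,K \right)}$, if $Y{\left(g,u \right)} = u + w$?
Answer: $111476$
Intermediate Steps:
$w = -1020$ ($w = 4 \left(-255\right) = -1020$)
$K = -340$
$Y{\left(g,u \right)} = -1020 + u$ ($Y{\left(g,u \right)} = u - 1020 = -1020 + u$)
$110116 - Y{\left(128,K \right)} = 110116 - \left(-1020 - 340\right) = 110116 - -1360 = 110116 + 1360 = 111476$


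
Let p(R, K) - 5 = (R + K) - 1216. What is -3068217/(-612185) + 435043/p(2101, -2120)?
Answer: -52510578409/150597510 ≈ -348.68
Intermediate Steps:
p(R, K) = -1211 + K + R (p(R, K) = 5 + ((R + K) - 1216) = 5 + ((K + R) - 1216) = 5 + (-1216 + K + R) = -1211 + K + R)
-3068217/(-612185) + 435043/p(2101, -2120) = -3068217/(-612185) + 435043/(-1211 - 2120 + 2101) = -3068217*(-1/612185) + 435043/(-1230) = 3068217/612185 + 435043*(-1/1230) = 3068217/612185 - 435043/1230 = -52510578409/150597510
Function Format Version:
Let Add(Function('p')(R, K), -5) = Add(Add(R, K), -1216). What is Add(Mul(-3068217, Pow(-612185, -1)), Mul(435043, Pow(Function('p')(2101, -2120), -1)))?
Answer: Rational(-52510578409, 150597510) ≈ -348.68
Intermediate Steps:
Function('p')(R, K) = Add(-1211, K, R) (Function('p')(R, K) = Add(5, Add(Add(R, K), -1216)) = Add(5, Add(Add(K, R), -1216)) = Add(5, Add(-1216, K, R)) = Add(-1211, K, R))
Add(Mul(-3068217, Pow(-612185, -1)), Mul(435043, Pow(Function('p')(2101, -2120), -1))) = Add(Mul(-3068217, Pow(-612185, -1)), Mul(435043, Pow(Add(-1211, -2120, 2101), -1))) = Add(Mul(-3068217, Rational(-1, 612185)), Mul(435043, Pow(-1230, -1))) = Add(Rational(3068217, 612185), Mul(435043, Rational(-1, 1230))) = Add(Rational(3068217, 612185), Rational(-435043, 1230)) = Rational(-52510578409, 150597510)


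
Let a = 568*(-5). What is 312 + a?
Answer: -2528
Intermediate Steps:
a = -2840
312 + a = 312 - 2840 = -2528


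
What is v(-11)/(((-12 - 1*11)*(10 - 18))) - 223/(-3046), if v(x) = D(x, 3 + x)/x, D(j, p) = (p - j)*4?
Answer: 25925/385319 ≈ 0.067282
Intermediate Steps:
D(j, p) = -4*j + 4*p
v(x) = 12/x (v(x) = (-4*x + 4*(3 + x))/x = (-4*x + (12 + 4*x))/x = 12/x)
v(-11)/(((-12 - 1*11)*(10 - 18))) - 223/(-3046) = (12/(-11))/(((-12 - 1*11)*(10 - 18))) - 223/(-3046) = (12*(-1/11))/(((-12 - 11)*(-8))) - 223*(-1/3046) = -12/(11*((-23*(-8)))) + 223/3046 = -12/11/184 + 223/3046 = -12/11*1/184 + 223/3046 = -3/506 + 223/3046 = 25925/385319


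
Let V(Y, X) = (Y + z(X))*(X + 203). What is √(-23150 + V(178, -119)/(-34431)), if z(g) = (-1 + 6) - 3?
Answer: I*√3049411240430/11477 ≈ 152.15*I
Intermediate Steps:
z(g) = 2 (z(g) = 5 - 3 = 2)
V(Y, X) = (2 + Y)*(203 + X) (V(Y, X) = (Y + 2)*(X + 203) = (2 + Y)*(203 + X))
√(-23150 + V(178, -119)/(-34431)) = √(-23150 + (406 + 2*(-119) + 203*178 - 119*178)/(-34431)) = √(-23150 + (406 - 238 + 36134 - 21182)*(-1/34431)) = √(-23150 + 15120*(-1/34431)) = √(-23150 - 5040/11477) = √(-265697590/11477) = I*√3049411240430/11477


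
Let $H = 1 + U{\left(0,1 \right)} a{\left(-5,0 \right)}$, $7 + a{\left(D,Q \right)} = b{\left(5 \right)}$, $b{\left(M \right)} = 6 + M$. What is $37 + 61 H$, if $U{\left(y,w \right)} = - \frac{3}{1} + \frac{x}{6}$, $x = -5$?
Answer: $- \frac{2512}{3} \approx -837.33$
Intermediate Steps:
$a{\left(D,Q \right)} = 4$ ($a{\left(D,Q \right)} = -7 + \left(6 + 5\right) = -7 + 11 = 4$)
$U{\left(y,w \right)} = - \frac{23}{6}$ ($U{\left(y,w \right)} = - \frac{3}{1} - \frac{5}{6} = \left(-3\right) 1 - \frac{5}{6} = -3 - \frac{5}{6} = - \frac{23}{6}$)
$H = - \frac{43}{3}$ ($H = 1 - \frac{46}{3} = - \frac{43}{3} \approx -14.333$)
$37 + 61 H = 37 + 61 \left(- \frac{43}{3}\right) = 37 - \frac{2623}{3} = - \frac{2512}{3}$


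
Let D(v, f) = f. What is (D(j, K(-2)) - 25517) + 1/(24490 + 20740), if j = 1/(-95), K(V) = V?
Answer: -1154224369/45230 ≈ -25519.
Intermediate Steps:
j = -1/95 ≈ -0.010526
(D(j, K(-2)) - 25517) + 1/(24490 + 20740) = (-2 - 25517) + 1/(24490 + 20740) = -25519 + 1/45230 = -1154224369/45230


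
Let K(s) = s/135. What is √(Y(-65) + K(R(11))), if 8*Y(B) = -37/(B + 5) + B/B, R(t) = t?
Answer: 7*√30/72 ≈ 0.53251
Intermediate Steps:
Y(B) = ⅛ - 37/(8*(5 + B)) (Y(B) = (-37/(B + 5) + B/B)/8 = (-37/(5 + B) + 1)/8 = (1 - 37/(5 + B))/8 = ⅛ - 37/(8*(5 + B)))
K(s) = s/135 (K(s) = s*(1/135) = s/135)
√(Y(-65) + K(R(11))) = √((-32 - 65)/(8*(5 - 65)) + (1/135)*11) = √((⅛)*(-97)/(-60) + 11/135) = √((⅛)*(-1/60)*(-97) + 11/135) = √(97/480 + 11/135) = √(245/864) = 7*√30/72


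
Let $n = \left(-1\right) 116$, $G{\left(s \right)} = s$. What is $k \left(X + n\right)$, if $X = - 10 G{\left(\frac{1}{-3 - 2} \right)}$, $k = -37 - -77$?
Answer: $-4560$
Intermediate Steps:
$k = 40$ ($k = -37 + 77 = 40$)
$n = -116$
$X = 2$ ($X = - \frac{10}{-3 - 2} = - \frac{10}{-5} = \left(-10\right) \left(- \frac{1}{5}\right) = 2$)
$k \left(X + n\right) = 40 \left(2 - 116\right) = 40 \left(-114\right) = -4560$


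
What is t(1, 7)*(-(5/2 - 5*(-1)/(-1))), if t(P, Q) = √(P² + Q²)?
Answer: 25*√2/2 ≈ 17.678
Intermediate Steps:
t(1, 7)*(-(5/2 - 5*(-1)/(-1))) = √(1² + 7²)*(-(5/2 - 5*(-1)/(-1))) = √(1 + 49)*(-(5*(½) + 5*(-1))) = √50*(-(5/2 - 5)) = (5*√2)*(-1*(-5/2)) = (5*√2)*(5/2) = 25*√2/2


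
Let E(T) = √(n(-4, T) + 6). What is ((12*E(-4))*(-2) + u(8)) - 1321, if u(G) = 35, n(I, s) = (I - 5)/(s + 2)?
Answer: -1286 - 12*√42 ≈ -1363.8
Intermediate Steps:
n(I, s) = (-5 + I)/(2 + s)
E(T) = √(6 - 9/(2 + T)) (E(T) = √((-5 - 4)/(2 + T) + 6) = √(-9/(2 + T) + 6) = √(6 - 9/(2 + T)))
((12*E(-4))*(-2) + u(8)) - 1321 = ((12*√(6 - 9/(2 - 4)))*(-2) + 35) - 1321 = ((12*√(6 - 9/(-2)))*(-2) + 35) - 1321 = ((12*√(6 - 9*(-½)))*(-2) + 35) - 1321 = ((12*√(6 + 9/2))*(-2) + 35) - 1321 = ((12*√(21/2))*(-2) + 35) - 1321 = ((12*(√42/2))*(-2) + 35) - 1321 = ((6*√42)*(-2) + 35) - 1321 = (-12*√42 + 35) - 1321 = (35 - 12*√42) - 1321 = -1286 - 12*√42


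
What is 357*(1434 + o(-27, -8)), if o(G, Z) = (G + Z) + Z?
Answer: 496587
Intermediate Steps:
o(G, Z) = G + 2*Z
357*(1434 + o(-27, -8)) = 357*(1434 + (-27 + 2*(-8))) = 357*(1434 + (-27 - 16)) = 357*(1434 - 43) = 357*1391 = 496587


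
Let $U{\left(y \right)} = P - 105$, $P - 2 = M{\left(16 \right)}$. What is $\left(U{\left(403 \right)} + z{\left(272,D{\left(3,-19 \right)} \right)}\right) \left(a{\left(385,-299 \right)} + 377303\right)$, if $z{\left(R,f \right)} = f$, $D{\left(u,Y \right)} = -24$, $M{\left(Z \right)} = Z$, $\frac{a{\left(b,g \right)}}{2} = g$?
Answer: $-41814255$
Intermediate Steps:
$a{\left(b,g \right)} = 2 g$
$P = 18$ ($P = 2 + 16 = 18$)
$U{\left(y \right)} = -87$ ($U{\left(y \right)} = 18 - 105 = -87$)
$\left(U{\left(403 \right)} + z{\left(272,D{\left(3,-19 \right)} \right)}\right) \left(a{\left(385,-299 \right)} + 377303\right) = \left(-87 - 24\right) \left(2 \left(-299\right) + 377303\right) = - 111 \left(-598 + 377303\right) = \left(-111\right) 376705 = -41814255$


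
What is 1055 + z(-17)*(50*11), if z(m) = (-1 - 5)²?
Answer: 20855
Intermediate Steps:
z(m) = 36 (z(m) = (-6)² = 36)
1055 + z(-17)*(50*11) = 1055 + 36*(50*11) = 1055 + 36*550 = 1055 + 19800 = 20855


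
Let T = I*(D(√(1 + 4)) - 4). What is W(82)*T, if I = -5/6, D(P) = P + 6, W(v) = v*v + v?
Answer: -34030/3 - 17015*√5/3 ≈ -24026.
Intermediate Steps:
W(v) = v + v² (W(v) = v² + v = v + v²)
D(P) = 6 + P
I = -⅚ (I = -5*⅙ = -⅚ ≈ -0.83333)
T = -5/3 - 5*√5/6 (T = -5*((6 + √(1 + 4)) - 4)/6 = -5*((6 + √5) - 4)/6 = -5*(2 + √5)/6 = -5/3 - 5*√5/6 ≈ -3.5301)
W(82)*T = (82*(1 + 82))*(-5/3 - 5*√5/6) = (82*83)*(-5/3 - 5*√5/6) = 6806*(-5/3 - 5*√5/6) = -34030/3 - 17015*√5/3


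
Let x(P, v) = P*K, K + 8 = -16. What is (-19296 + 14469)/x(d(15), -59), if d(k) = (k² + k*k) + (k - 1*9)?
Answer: 1609/3648 ≈ 0.44106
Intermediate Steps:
K = -24 (K = -8 - 16 = -24)
d(k) = -9 + k + 2*k² (d(k) = (k² + k²) + (k - 9) = 2*k² + (-9 + k) = -9 + k + 2*k²)
x(P, v) = -24*P (x(P, v) = P*(-24) = -24*P)
(-19296 + 14469)/x(d(15), -59) = (-19296 + 14469)/((-24*(-9 + 15 + 2*15²))) = -4827*(-1/(24*(-9 + 15 + 2*225))) = -4827*(-1/(24*(-9 + 15 + 450))) = -4827/((-24*456)) = -4827/(-10944) = -4827*(-1/10944) = 1609/3648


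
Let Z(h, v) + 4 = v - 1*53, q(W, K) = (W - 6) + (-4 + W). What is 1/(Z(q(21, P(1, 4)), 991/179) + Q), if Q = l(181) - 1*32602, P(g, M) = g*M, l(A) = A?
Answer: -179/5812571 ≈ -3.0795e-5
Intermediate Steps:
P(g, M) = M*g
q(W, K) = -10 + 2*W (q(W, K) = (-6 + W) + (-4 + W) = -10 + 2*W)
Z(h, v) = -57 + v (Z(h, v) = -4 + (v - 1*53) = -4 + (v - 53) = -4 + (-53 + v) = -57 + v)
Q = -32421 (Q = 181 - 1*32602 = 181 - 32602 = -32421)
1/(Z(q(21, P(1, 4)), 991/179) + Q) = 1/((-57 + 991/179) - 32421) = 1/(-9212/179 - 32421) = 1/(-5812571/179) = -179/5812571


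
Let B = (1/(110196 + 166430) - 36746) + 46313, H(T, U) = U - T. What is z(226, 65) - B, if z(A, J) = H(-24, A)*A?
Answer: 12982888057/276626 ≈ 46933.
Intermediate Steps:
z(A, J) = A*(24 + A) (z(A, J) = (A - 1*(-24))*A = (A + 24)*A = (24 + A)*A = A*(24 + A))
B = 2646480943/276626 (B = (1/276626 - 36746) + 46313 = -10164898995/276626 + 46313 = 2646480943/276626 ≈ 9567.0)
z(226, 65) - B = 226*(24 + 226) - 1*2646480943/276626 = 226*250 - 2646480943/276626 = 56500 - 2646480943/276626 = 12982888057/276626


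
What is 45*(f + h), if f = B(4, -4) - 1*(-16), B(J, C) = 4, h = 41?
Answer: 2745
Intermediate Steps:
f = 20 (f = 4 - 1*(-16) = 4 + 16 = 20)
45*(f + h) = 45*(20 + 41) = 45*61 = 2745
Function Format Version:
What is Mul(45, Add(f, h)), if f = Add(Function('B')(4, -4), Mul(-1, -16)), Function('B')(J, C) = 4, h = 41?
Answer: 2745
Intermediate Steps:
f = 20 (f = Add(4, Mul(-1, -16)) = Add(4, 16) = 20)
Mul(45, Add(f, h)) = Mul(45, Add(20, 41)) = Mul(45, 61) = 2745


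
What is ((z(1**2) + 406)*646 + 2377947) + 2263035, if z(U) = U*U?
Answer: 4903904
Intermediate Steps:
z(U) = U**2
((z(1**2) + 406)*646 + 2377947) + 2263035 = (((1**2)**2 + 406)*646 + 2377947) + 2263035 = ((1**2 + 406)*646 + 2377947) + 2263035 = ((1 + 406)*646 + 2377947) + 2263035 = (407*646 + 2377947) + 2263035 = (262922 + 2377947) + 2263035 = 2640869 + 2263035 = 4903904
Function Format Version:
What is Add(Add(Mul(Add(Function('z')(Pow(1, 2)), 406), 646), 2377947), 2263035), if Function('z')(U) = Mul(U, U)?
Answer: 4903904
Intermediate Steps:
Function('z')(U) = Pow(U, 2)
Add(Add(Mul(Add(Function('z')(Pow(1, 2)), 406), 646), 2377947), 2263035) = Add(Add(Mul(Add(Pow(Pow(1, 2), 2), 406), 646), 2377947), 2263035) = Add(Add(Mul(Add(Pow(1, 2), 406), 646), 2377947), 2263035) = Add(Add(Mul(Add(1, 406), 646), 2377947), 2263035) = Add(Add(Mul(407, 646), 2377947), 2263035) = Add(Add(262922, 2377947), 2263035) = Add(2640869, 2263035) = 4903904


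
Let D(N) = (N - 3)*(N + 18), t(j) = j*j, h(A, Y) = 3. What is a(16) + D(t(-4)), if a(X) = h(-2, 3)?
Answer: 445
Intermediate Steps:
t(j) = j²
a(X) = 3
D(N) = (-3 + N)*(18 + N)
a(16) + D(t(-4)) = 3 + (-54 + ((-4)²)² + 15*(-4)²) = 3 + (-54 + 16² + 15*16) = 3 + (-54 + 256 + 240) = 3 + 442 = 445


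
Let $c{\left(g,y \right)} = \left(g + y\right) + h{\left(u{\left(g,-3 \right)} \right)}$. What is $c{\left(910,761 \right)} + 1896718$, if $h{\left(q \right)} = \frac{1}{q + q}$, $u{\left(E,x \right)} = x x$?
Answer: $\frac{34171003}{18} \approx 1.8984 \cdot 10^{6}$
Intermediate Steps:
$u{\left(E,x \right)} = x^{2}$
$h{\left(q \right)} = \frac{1}{2 q}$
$c{\left(g,y \right)} = \frac{1}{18} + g + y$ ($c{\left(g,y \right)} = \left(g + y\right) + \frac{1}{2 \left(-3\right)^{2}} = \left(g + y\right) + \frac{1}{2 \cdot 9} = \left(g + y\right) + \frac{1}{2} \cdot \frac{1}{9} = \left(g + y\right) + \frac{1}{18} = \frac{1}{18} + g + y$)
$c{\left(910,761 \right)} + 1896718 = \left(\frac{1}{18} + 910 + 761\right) + 1896718 = \frac{30079}{18} + 1896718 = \frac{34171003}{18}$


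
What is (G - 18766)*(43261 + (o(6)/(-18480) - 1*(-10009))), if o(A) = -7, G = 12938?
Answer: -204901991057/660 ≈ -3.1046e+8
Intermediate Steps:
(G - 18766)*(43261 + (o(6)/(-18480) - 1*(-10009))) = (12938 - 18766)*(43261 + (-7/(-18480) - 1*(-10009))) = -5828*(43261 + (-7*(-1/18480) + 10009)) = -5828*(43261 + (1/2640 + 10009)) = -5828*(43261 + 26423761/2640) = -5828*140632801/2640 = -204901991057/660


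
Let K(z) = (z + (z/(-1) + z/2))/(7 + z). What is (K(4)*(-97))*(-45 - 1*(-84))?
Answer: -7566/11 ≈ -687.82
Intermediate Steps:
K(z) = z/(2*(7 + z)) (K(z) = (z + (z*(-1) + z*(1/2)))/(7 + z) = (z + (-z + z/2))/(7 + z) = (z - z/2)/(7 + z) = (z/2)/(7 + z) = z/(2*(7 + z)))
(K(4)*(-97))*(-45 - 1*(-84)) = (((1/2)*4/(7 + 4))*(-97))*(-45 - 1*(-84)) = (((1/2)*4/11)*(-97))*(-45 + 84) = (((1/2)*4*(1/11))*(-97))*39 = ((2/11)*(-97))*39 = -194/11*39 = -7566/11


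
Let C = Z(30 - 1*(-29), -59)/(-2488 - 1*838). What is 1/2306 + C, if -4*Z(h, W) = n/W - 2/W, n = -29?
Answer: 428211/905031208 ≈ 0.00047314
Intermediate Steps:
Z(h, W) = 31/(4*W) (Z(h, W) = -(-29/W - 2/W)/4 = -(-31)/(4*W) = 31/(4*W))
C = 31/784936 (C = ((31/4)/(-59))/(-2488 - 1*838) = ((31/4)*(-1/59))/(-2488 - 838) = -31/236/(-3326) = -31/236*(-1/3326) = 31/784936 ≈ 3.9494e-5)
1/2306 + C = 1/2306 + 31/784936 = 428211/905031208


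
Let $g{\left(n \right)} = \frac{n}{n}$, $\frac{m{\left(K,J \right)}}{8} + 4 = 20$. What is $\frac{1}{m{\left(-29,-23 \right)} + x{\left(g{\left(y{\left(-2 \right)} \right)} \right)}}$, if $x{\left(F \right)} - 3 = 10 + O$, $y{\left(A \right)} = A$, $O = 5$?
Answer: $\frac{1}{146} \approx 0.0068493$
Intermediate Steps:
$m{\left(K,J \right)} = 128$ ($m{\left(K,J \right)} = -32 + 8 \cdot 20 = -32 + 160 = 128$)
$g{\left(n \right)} = 1$
$x{\left(F \right)} = 18$ ($x{\left(F \right)} = 3 + \left(10 + 5\right) = 3 + 15 = 18$)
$\frac{1}{m{\left(-29,-23 \right)} + x{\left(g{\left(y{\left(-2 \right)} \right)} \right)}} = \frac{1}{128 + 18} = \frac{1}{146}$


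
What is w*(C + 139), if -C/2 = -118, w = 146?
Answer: 54750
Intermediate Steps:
C = 236 (C = -2*(-118) = 236)
w*(C + 139) = 146*(236 + 139) = 146*375 = 54750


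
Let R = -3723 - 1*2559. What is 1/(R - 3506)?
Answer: -1/9788 ≈ -0.00010217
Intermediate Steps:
R = -6282 (R = -3723 - 2559 = -6282)
1/(R - 3506) = 1/(-6282 - 3506) = 1/(-9788) = -1/9788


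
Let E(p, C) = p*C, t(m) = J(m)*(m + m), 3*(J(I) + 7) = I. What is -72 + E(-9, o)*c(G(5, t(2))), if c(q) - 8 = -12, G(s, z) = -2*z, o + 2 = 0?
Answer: -144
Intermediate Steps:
o = -2 (o = -2 + 0 = -2)
J(I) = -7 + I/3
t(m) = 2*m*(-7 + m/3) (t(m) = (-7 + m/3)*(m + m) = (-7 + m/3)*(2*m) = 2*m*(-7 + m/3))
c(q) = -4 (c(q) = 8 - 12 = -4)
E(p, C) = C*p
-72 + E(-9, o)*c(G(5, t(2))) = -72 - 2*(-9)*(-4) = -72 + 18*(-4) = -72 - 72 = -144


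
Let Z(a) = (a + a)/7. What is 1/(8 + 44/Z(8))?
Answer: 4/109 ≈ 0.036697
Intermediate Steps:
Z(a) = 2*a/7 (Z(a) = (2*a)*(⅐) = 2*a/7)
1/(8 + 44/Z(8)) = 1/(8 + 44/((2/7)*8)) = 1/(8 + 44/(16/7)) = 1/(8 + (7/16)*44) = 1/(8 + 77/4) = 1/(109/4) = 4/109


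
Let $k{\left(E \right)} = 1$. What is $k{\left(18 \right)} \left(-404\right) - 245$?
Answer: $-649$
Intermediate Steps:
$k{\left(18 \right)} \left(-404\right) - 245 = 1 \left(-404\right) - 245 = -404 - 245 = -649$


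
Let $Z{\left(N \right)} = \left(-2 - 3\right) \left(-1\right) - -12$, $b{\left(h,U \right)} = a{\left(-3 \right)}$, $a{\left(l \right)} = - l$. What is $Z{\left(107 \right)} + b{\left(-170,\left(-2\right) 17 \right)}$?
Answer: $20$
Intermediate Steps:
$b{\left(h,U \right)} = 3$ ($b{\left(h,U \right)} = \left(-1\right) \left(-3\right) = 3$)
$Z{\left(N \right)} = 17$ ($Z{\left(N \right)} = \left(-5\right) \left(-1\right) + 12 = 5 + 12 = 17$)
$Z{\left(107 \right)} + b{\left(-170,\left(-2\right) 17 \right)} = 17 + 3 = 20$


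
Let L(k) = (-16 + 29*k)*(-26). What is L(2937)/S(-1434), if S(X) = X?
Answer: 1107041/717 ≈ 1544.0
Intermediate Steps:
L(k) = 416 - 754*k
L(2937)/S(-1434) = (416 - 754*2937)/(-1434) = (416 - 2214498)*(-1/1434) = -2214082*(-1/1434) = 1107041/717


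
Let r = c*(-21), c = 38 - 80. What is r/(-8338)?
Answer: -441/4169 ≈ -0.10578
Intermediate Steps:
c = -42
r = 882 (r = -42*(-21) = 882)
r/(-8338) = 882/(-8338) = 882*(-1/8338) = -441/4169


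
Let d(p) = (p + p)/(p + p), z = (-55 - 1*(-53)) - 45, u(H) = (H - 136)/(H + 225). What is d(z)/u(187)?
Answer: 412/51 ≈ 8.0784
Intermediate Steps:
u(H) = (-136 + H)/(225 + H)
z = -47 (z = (-55 + 53) - 45 = -2 - 45 = -47)
d(p) = 1 (d(p) = (2*p)/((2*p)) = (2*p)*(1/(2*p)) = 1)
d(z)/u(187) = 1/((-136 + 187)/(225 + 187)) = 1/(51/412) = 1*(412/51) = 412/51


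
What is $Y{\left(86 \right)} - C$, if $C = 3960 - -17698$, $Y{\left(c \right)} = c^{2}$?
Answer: $-14262$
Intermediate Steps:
$C = 21658$ ($C = 3960 + 17698 = 21658$)
$Y{\left(86 \right)} - C = 86^{2} - 21658 = 7396 - 21658 = -14262$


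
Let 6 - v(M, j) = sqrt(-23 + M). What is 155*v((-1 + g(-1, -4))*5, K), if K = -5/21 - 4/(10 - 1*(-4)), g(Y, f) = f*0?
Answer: 930 - 310*I*sqrt(7) ≈ 930.0 - 820.18*I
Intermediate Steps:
g(Y, f) = 0
K = -11/21 (K = -5*1/21 - 4/(10 + 4) = -5/21 - 4/14 = -5/21 - 4*1/14 = -5/21 - 2/7 = -11/21 ≈ -0.52381)
v(M, j) = 6 - sqrt(-23 + M)
155*v((-1 + g(-1, -4))*5, K) = 155*(6 - sqrt(-23 + (-1 + 0)*5)) = 155*(6 - sqrt(-23 - 1*5)) = 155*(6 - sqrt(-23 - 5)) = 155*(6 - sqrt(-28)) = 155*(6 - 2*I*sqrt(7)) = 930 - 310*I*sqrt(7)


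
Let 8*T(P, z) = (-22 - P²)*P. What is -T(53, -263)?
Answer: 150043/8 ≈ 18755.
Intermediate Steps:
T(P, z) = P*(-22 - P²)/8 (T(P, z) = ((-22 - P²)*P)/8 = (P*(-22 - P²))/8 = P*(-22 - P²)/8)
-T(53, -263) = -(-1)*53*(22 + 53²)/8 = -(-1)*53*(22 + 2809)/8 = -(-1)*53*2831/8 = -1*(-150043/8) = 150043/8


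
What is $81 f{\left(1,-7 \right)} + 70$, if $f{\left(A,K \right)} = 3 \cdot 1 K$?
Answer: $-1631$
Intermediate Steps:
$f{\left(A,K \right)} = 3 K$
$81 f{\left(1,-7 \right)} + 70 = 81 \cdot 3 \left(-7\right) + 70 = 81 \left(-21\right) + 70 = -1701 + 70 = -1631$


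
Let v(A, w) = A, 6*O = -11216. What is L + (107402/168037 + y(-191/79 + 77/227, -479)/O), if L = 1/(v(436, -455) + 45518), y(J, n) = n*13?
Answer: 85966839853649/21652410323592 ≈ 3.9703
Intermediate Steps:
O = -5608/3 (O = (⅙)*(-11216) = -5608/3 ≈ -1869.3)
y(J, n) = 13*n
L = 1/45954 (L = 1/(436 + 45518) = 1/45954 ≈ 2.1761e-5)
L + (107402/168037 + y(-191/79 + 77/227, -479)/O) = 1/45954 + (107402/168037 + (13*(-479))/(-5608/3)) = 1/45954 + (107402*(1/168037) - 6227*(-3/5608)) = 1/45954 + (107402/168037 + 18681/5608) = 1/45954 + 3741409613/942351496 = 85966839853649/21652410323592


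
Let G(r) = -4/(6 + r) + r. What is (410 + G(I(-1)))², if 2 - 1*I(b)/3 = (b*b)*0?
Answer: 1555009/9 ≈ 1.7278e+5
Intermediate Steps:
I(b) = 6 (I(b) = 6 - 3*b*b*0 = 6 - 3*b²*0 = 6 - 3*0 = 6 + 0 = 6)
G(r) = r - 4/(6 + r) (G(r) = -4/(6 + r) + r = r - 4/(6 + r))
(410 + G(I(-1)))² = (410 + (-4 + 6² + 6*6)/(6 + 6))² = (410 + (-4 + 36 + 36)/12)² = (410 + (1/12)*68)² = (410 + 17/3)² = (1247/3)² = 1555009/9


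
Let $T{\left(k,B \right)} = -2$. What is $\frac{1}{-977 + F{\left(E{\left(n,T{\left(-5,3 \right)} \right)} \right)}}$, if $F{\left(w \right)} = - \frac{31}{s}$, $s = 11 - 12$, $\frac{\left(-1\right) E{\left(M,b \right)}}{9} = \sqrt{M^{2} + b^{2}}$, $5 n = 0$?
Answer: $- \frac{1}{946} \approx -0.0010571$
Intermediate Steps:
$n = 0$ ($n = \frac{1}{5} \cdot 0 = 0$)
$E{\left(M,b \right)} = - 9 \sqrt{M^{2} + b^{2}}$
$s = -1$
$F{\left(w \right)} = 31$ ($F{\left(w \right)} = - \frac{31}{-1} = \left(-31\right) \left(-1\right) = 31$)
$\frac{1}{-977 + F{\left(E{\left(n,T{\left(-5,3 \right)} \right)} \right)}} = \frac{1}{-977 + 31} = \frac{1}{-946} = - \frac{1}{946}$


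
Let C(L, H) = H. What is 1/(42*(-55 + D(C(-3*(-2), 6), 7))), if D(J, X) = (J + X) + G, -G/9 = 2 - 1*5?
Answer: -1/630 ≈ -0.0015873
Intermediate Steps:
G = 27 (G = -9*(2 - 1*5) = -9*(2 - 5) = -9*(-3) = 27)
D(J, X) = 27 + J + X (D(J, X) = (J + X) + 27 = 27 + J + X)
1/(42*(-55 + D(C(-3*(-2), 6), 7))) = 1/(42*(-55 + (27 + 6 + 7))) = 1/(42*(-55 + 40)) = 1/(42*(-15)) = 1/(-630) = -1/630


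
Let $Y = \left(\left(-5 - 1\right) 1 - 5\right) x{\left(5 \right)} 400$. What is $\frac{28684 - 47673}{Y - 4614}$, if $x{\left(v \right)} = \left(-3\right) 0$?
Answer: $\frac{18989}{4614} \approx 4.1155$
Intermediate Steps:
$x{\left(v \right)} = 0$
$Y = 0$ ($Y = \left(\left(-5 - 1\right) 1 - 5\right) 0 \cdot 400 = \left(\left(-6\right) 1 - 5\right) 0 \cdot 400 = \left(-6 - 5\right) 0 \cdot 400 = \left(-11\right) 0 \cdot 400 = 0 \cdot 400 = 0$)
$\frac{28684 - 47673}{Y - 4614} = \frac{28684 - 47673}{0 - 4614} = - \frac{18989}{0 - 4614} = - \frac{18989}{-4614} = \left(-18989\right) \left(- \frac{1}{4614}\right) = \frac{18989}{4614}$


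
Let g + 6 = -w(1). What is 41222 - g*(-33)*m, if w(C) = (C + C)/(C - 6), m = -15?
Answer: 43994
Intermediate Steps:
w(C) = 2*C/(-6 + C) (w(C) = (2*C)/(-6 + C) = 2*C/(-6 + C))
g = -28/5 (g = -6 - 2/(-6 + 1) = -6 - 2/(-5) = -6 - 2*(-1)/5 = -6 - 1*(-⅖) = -6 + ⅖ = -28/5 ≈ -5.6000)
41222 - g*(-33)*m = 41222 - (-28/5*(-33))*(-15) = 41222 - 924*(-15)/5 = 41222 - 1*(-2772) = 41222 + 2772 = 43994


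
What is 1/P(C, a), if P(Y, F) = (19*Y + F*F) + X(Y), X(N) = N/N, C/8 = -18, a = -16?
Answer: -1/2479 ≈ -0.00040339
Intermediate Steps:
C = -144 (C = 8*(-18) = -144)
X(N) = 1
P(Y, F) = 1 + F² + 19*Y (P(Y, F) = (19*Y + F*F) + 1 = (19*Y + F²) + 1 = (F² + 19*Y) + 1 = 1 + F² + 19*Y)
1/P(C, a) = 1/(1 + (-16)² + 19*(-144)) = 1/(1 + 256 - 2736) = 1/(-2479) = -1/2479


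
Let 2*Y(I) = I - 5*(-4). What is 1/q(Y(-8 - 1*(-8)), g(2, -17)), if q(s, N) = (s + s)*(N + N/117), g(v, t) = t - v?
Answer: -117/44840 ≈ -0.0026093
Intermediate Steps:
Y(I) = 10 + I/2 (Y(I) = (I - 5*(-4))/2 = (I + 20)/2 = (20 + I)/2 = 10 + I/2)
q(s, N) = 236*N*s/117 (q(s, N) = (2*s)*(N + N*(1/117)) = (2*s)*(N + N/117) = (2*s)*(118*N/117) = 236*N*s/117)
1/q(Y(-8 - 1*(-8)), g(2, -17)) = 1/(236*(-17 - 1*2)*(10 + (-8 - 1*(-8))/2)/117) = 1/(236*(-17 - 2)*(10 + (-8 + 8)/2)/117) = 1/((236/117)*(-19)*(10 + (1/2)*0)) = 1/((236/117)*(-19)*(10 + 0)) = 1/((236/117)*(-19)*10) = 1/(-44840/117) = -117/44840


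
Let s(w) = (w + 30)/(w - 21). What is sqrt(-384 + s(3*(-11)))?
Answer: I*sqrt(13822)/6 ≈ 19.595*I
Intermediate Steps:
s(w) = (30 + w)/(-21 + w)
sqrt(-384 + s(3*(-11))) = sqrt(-384 + (30 + 3*(-11))/(-21 + 3*(-11))) = sqrt(-384 + (30 - 33)/(-21 - 33)) = sqrt(-384 - 3/(-54)) = sqrt(-384 - 1/54*(-3)) = sqrt(-384 + 1/18) = sqrt(-6911/18) = I*sqrt(13822)/6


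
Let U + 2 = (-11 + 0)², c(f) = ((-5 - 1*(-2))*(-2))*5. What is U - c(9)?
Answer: 89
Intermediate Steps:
c(f) = 30 (c(f) = ((-5 + 2)*(-2))*5 = -3*(-2)*5 = 6*5 = 30)
U = 119 (U = -2 + (-11 + 0)² = -2 + (-11)² = -2 + 121 = 119)
U - c(9) = 119 - 1*30 = 119 - 30 = 89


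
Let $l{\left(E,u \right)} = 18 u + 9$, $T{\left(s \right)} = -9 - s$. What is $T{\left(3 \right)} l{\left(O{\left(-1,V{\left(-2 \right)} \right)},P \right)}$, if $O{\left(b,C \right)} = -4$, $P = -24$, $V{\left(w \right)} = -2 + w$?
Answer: $5076$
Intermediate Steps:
$l{\left(E,u \right)} = 9 + 18 u$
$T{\left(3 \right)} l{\left(O{\left(-1,V{\left(-2 \right)} \right)},P \right)} = \left(-9 - 3\right) \left(9 + 18 \left(-24\right)\right) = \left(-9 - 3\right) \left(9 - 432\right) = \left(-12\right) \left(-423\right) = 5076$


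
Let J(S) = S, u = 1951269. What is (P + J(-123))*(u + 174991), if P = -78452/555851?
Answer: -145538510262500/555851 ≈ -2.6183e+8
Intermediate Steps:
P = -78452/555851 (P = -78452*1/555851 = -78452/555851 ≈ -0.14114)
(P + J(-123))*(u + 174991) = (-78452/555851 - 123)*(1951269 + 174991) = -68448125/555851*2126260 = -145538510262500/555851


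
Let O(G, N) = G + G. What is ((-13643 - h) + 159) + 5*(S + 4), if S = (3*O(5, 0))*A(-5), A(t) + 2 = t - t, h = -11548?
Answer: -2216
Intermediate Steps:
O(G, N) = 2*G
A(t) = -2 (A(t) = -2 + (t - t) = -2 + 0 = -2)
S = -60 (S = (3*(2*5))*(-2) = (3*10)*(-2) = 30*(-2) = -60)
((-13643 - h) + 159) + 5*(S + 4) = ((-13643 - 1*(-11548)) + 159) + 5*(-60 + 4) = ((-13643 + 11548) + 159) + 5*(-56) = (-2095 + 159) - 280 = -1936 - 280 = -2216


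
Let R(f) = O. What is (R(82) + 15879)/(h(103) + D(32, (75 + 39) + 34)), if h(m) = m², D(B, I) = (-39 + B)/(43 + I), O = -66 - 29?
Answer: 376843/253289 ≈ 1.4878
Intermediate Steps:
O = -95
D(B, I) = (-39 + B)/(43 + I)
R(f) = -95
(R(82) + 15879)/(h(103) + D(32, (75 + 39) + 34)) = (-95 + 15879)/(103² + (-39 + 32)/(43 + ((75 + 39) + 34))) = 15784/(10609 - 7/(43 + (114 + 34))) = 15784/(10609 - 7/(43 + 148)) = 15784/(10609 - 7/191) = 15784/(2026312/191) = 15784*(191/2026312) = 376843/253289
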